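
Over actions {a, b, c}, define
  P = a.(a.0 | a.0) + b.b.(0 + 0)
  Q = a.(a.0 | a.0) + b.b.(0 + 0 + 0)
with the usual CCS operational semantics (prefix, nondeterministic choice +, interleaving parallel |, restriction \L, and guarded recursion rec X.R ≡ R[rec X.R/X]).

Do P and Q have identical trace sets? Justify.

trace-equivalent

LTS(P): 7 reachable states
  u0 = a.(a.0 | a.0) + b.b.(0 + 0) :: =a=> u1, =b=> u2
  u1 = a.0 | a.0 :: =a=> u3, =a=> u4
  u2 = b.(0 + 0) :: =b=> u5
  u3 = 0 | a.0 :: =a=> u6
  u4 = a.0 | 0 :: =a=> u6
  u5 = 0 + 0 :: ·
  u6 = 0 | 0 :: ·
LTS(Q): 7 reachable states
  v0 = a.(a.0 | a.0) + b.b.(0 + 0 + 0) :: =a=> v1, =b=> v2
  v1 = a.0 | a.0 :: =a=> v3, =a=> v4
  v2 = b.(0 + 0 + 0) :: =b=> v5
  v3 = 0 | a.0 :: =a=> v6
  v4 = a.0 | 0 :: =a=> v6
  v5 = 0 + 0 + 0 :: ·
  v6 = 0 | 0 :: ·
Bisimilarity quotient blocks:
  B0 = {u0, v0}
  B1 = {u2, v2}
  B2 = {u5, u6, v5, v6}
  B3 = {u1, v1}
  B4 = {u3, u4, v3, v4}
u0 ∈ B0, v0 ∈ B0 → same block
Bisimilar ⇒ trace-equivalent.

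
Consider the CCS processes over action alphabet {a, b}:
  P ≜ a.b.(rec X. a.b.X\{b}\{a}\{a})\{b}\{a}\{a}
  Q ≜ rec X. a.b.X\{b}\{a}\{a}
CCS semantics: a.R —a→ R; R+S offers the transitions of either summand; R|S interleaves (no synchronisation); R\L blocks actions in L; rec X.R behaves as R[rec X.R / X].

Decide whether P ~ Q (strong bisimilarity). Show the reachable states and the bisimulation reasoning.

P's transition system — 3 states:
  m0 = a.b.(rec X. a.b.X\{b}\{a}\{a})\{b}\{a}\{a} | --a--▸ m1
  m1 = b.(rec X. a.b.X\{b}\{a}\{a})\{b}\{a}\{a} | --b--▸ m2
  m2 = (rec X. a.b.X\{b}\{a}\{a})\{b}\{a}\{a} | deadlocked
Q's transition system — 3 states:
  n0 = rec X. a.b.X\{b}\{a}\{a} | --a--▸ n1
  n1 = b.(rec X. a.b.X\{b}\{a}\{a})\{b}\{a}\{a} | --b--▸ n2
  n2 = (rec X. a.b.X\{b}\{a}\{a})\{b}\{a}\{a} | deadlocked
Partition-refinement fixed point:
  B0 = {m0, n0}
  B1 = {m1, n1}
  B2 = {m2, n2}
m0 ∈ B0, n0 ∈ B0 → same block

bisimilar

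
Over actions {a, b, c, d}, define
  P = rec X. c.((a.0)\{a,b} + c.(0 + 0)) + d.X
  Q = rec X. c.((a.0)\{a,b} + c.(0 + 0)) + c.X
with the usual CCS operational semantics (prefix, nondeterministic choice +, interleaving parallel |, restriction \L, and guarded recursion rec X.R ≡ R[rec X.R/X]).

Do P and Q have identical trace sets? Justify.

NO — witness ⟨d⟩

Reachable graph of P (3 states):
  p0 = rec X. c.((a.0)\{a,b} + c.(0 + 0)) + d.X has moves ··c··> p1, ··d··> p0
  p1 = (a.0)\{a,b} + c.(0 + 0) has moves ··c··> p2
  p2 = 0 + 0 has moves deadlocked
Reachable graph of Q (3 states):
  q0 = rec X. c.((a.0)\{a,b} + c.(0 + 0)) + c.X has moves ··c··> q0, ··c··> q1
  q1 = (a.0)\{a,b} + c.(0 + 0) has moves ··c··> q2
  q2 = 0 + 0 has moves deadlocked
Run σ = ⟨d⟩ on P: start {p0}
  after d @ step 1: {p0}
  ✓ P
Run σ = ⟨d⟩ on Q: start {q0}
  after d @ step 1: ∅ (Q stuck)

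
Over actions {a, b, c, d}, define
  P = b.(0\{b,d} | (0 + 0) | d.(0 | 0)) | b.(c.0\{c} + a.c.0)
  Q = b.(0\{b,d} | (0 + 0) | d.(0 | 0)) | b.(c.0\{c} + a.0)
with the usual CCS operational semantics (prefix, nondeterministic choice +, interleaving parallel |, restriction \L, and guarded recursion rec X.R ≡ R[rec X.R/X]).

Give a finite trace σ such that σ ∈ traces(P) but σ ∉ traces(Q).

bac

LTS(P): 15 reachable states
  s0 = b.(0\{b,d} | (0 + 0) | d.(0 | 0)) | b.(c.0\{c} + a.c.0) → —b→ s1, —b→ s2
  s1 = 0\{b,d} | (0 + 0) | d.(0 | 0) | b.(c.0\{c} + a.c.0) → —b→ s3, —d→ s4
  s2 = b.(0\{b,d} | (0 + 0) | d.(0 | 0)) | (c.0\{c} + a.c.0) → —a→ s5, —b→ s3, —c→ s6
  s3 = 0\{b,d} | (0 + 0) | d.(0 | 0) | (c.0\{c} + a.c.0) → —a→ s7, —c→ s8, —d→ s9
  s4 = 0\{b,d} | (0 + 0) | (0 | 0) | b.(c.0\{c} + a.c.0) → —b→ s9
  s5 = b.(0\{b,d} | (0 + 0) | d.(0 | 0)) | c.0 → —b→ s7, —c→ s10
  s6 = b.(0\{b,d} | (0 + 0) | d.(0 | 0)) | 0\{c} → —b→ s8
  s7 = 0\{b,d} | (0 + 0) | d.(0 | 0) | c.0 → —c→ s11, —d→ s12
  s8 = 0\{b,d} | (0 + 0) | d.(0 | 0) | 0\{c} → —d→ s13
  s9 = 0\{b,d} | (0 + 0) | (0 | 0) | (c.0\{c} + a.c.0) → —a→ s12, —c→ s13
  s10 = b.(0\{b,d} | (0 + 0) | d.(0 | 0)) | 0 → —b→ s11
  s11 = 0\{b,d} | (0 + 0) | d.(0 | 0) | 0 → —d→ s14
  s12 = 0\{b,d} | (0 + 0) | (0 | 0) | c.0 → —c→ s14
  s13 = 0\{b,d} | (0 + 0) | (0 | 0) | 0\{c} → ·
  s14 = 0\{b,d} | (0 + 0) | (0 | 0) | 0 → ·
LTS(Q): 12 reachable states
  t0 = b.(0\{b,d} | (0 + 0) | d.(0 | 0)) | b.(c.0\{c} + a.0) → —b→ t1, —b→ t2
  t1 = 0\{b,d} | (0 + 0) | d.(0 | 0) | b.(c.0\{c} + a.0) → —b→ t3, —d→ t4
  t2 = b.(0\{b,d} | (0 + 0) | d.(0 | 0)) | (c.0\{c} + a.0) → —a→ t5, —b→ t3, —c→ t6
  t3 = 0\{b,d} | (0 + 0) | d.(0 | 0) | (c.0\{c} + a.0) → —a→ t7, —c→ t8, —d→ t9
  t4 = 0\{b,d} | (0 + 0) | (0 | 0) | b.(c.0\{c} + a.0) → —b→ t9
  t5 = b.(0\{b,d} | (0 + 0) | d.(0 | 0)) | 0 → —b→ t7
  t6 = b.(0\{b,d} | (0 + 0) | d.(0 | 0)) | 0\{c} → —b→ t8
  t7 = 0\{b,d} | (0 + 0) | d.(0 | 0) | 0 → —d→ t10
  t8 = 0\{b,d} | (0 + 0) | d.(0 | 0) | 0\{c} → —d→ t11
  t9 = 0\{b,d} | (0 + 0) | (0 | 0) | (c.0\{c} + a.0) → —a→ t10, —c→ t11
  t10 = 0\{b,d} | (0 + 0) | (0 | 0) | 0 → ·
  t11 = 0\{b,d} | (0 + 0) | (0 | 0) | 0\{c} → ·
Trace ⟨bac⟩ through P, begin at {s0}:
  after b @ step 1: {s1, s2}
  after a @ step 2: {s5}
  after c @ step 3: {s10}
  ✓ P
Trace ⟨bac⟩ through Q, begin at {t0}:
  after b @ step 1: {t1, t2}
  after a @ step 2: {t5}
  after c @ step 3: no successor for Q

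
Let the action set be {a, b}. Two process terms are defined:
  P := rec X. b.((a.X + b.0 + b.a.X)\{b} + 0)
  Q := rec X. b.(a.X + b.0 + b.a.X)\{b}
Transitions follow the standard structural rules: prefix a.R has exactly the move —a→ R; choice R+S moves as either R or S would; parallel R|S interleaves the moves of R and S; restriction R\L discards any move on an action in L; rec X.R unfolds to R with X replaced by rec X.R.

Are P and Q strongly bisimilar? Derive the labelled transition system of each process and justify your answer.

LTS(P): 3 reachable states
  p0 = rec X. b.((a.X + b.0 + b.a.X)\{b} + 0) | --b--▸ p1
  p1 = (a.(rec X. b.((a.X + b.0 + b.a.X)\{b} + 0)) + b.0 + b.a.(rec X. b.((a.X + b.0 + b.a.X)\{b} + 0)))\{b} + 0 | --a--▸ p2
  p2 = (rec X. b.((a.X + b.0 + b.a.X)\{b} + 0))\{b} | deadlocked
LTS(Q): 3 reachable states
  q0 = rec X. b.(a.X + b.0 + b.a.X)\{b} | --b--▸ q1
  q1 = (a.(rec X. b.(a.X + b.0 + b.a.X)\{b}) + b.0 + b.a.(rec X. b.(a.X + b.0 + b.a.X)\{b}))\{b} | --a--▸ q2
  q2 = (rec X. b.(a.X + b.0 + b.a.X)\{b})\{b} | deadlocked
Bisimilarity quotient blocks:
  B0 = {p0, q0}
  B1 = {p1, q1}
  B2 = {p2, q2}
p0 ∈ B0, q0 ∈ B0 → same block

YES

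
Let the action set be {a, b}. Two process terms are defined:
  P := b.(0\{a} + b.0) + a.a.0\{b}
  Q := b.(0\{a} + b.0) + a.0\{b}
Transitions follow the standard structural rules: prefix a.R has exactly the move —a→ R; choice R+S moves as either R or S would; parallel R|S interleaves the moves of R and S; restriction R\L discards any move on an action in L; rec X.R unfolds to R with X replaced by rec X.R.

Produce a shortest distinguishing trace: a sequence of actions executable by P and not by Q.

LTS(P): 5 reachable states
  u0 = b.(0\{a} + b.0) + a.a.0\{b} has moves -a-> u1, -b-> u2
  u1 = a.0\{b} has moves -a-> u3
  u2 = 0\{a} + b.0 has moves -b-> u4
  u3 = 0\{b} has moves stopped
  u4 = 0 has moves stopped
LTS(Q): 4 reachable states
  v0 = b.(0\{a} + b.0) + a.0\{b} has moves -a-> v1, -b-> v2
  v1 = 0\{b} has moves stopped
  v2 = 0\{a} + b.0 has moves -b-> v3
  v3 = 0 has moves stopped
Executing aa from P (initial set {u0}):
  after a @ step 1: {u1}
  after a @ step 2: {u3}
  ✓ P
Executing aa from Q (initial set {v0}):
  after a @ step 1: {v1}
  after a @ step 2: no successor for Q

aa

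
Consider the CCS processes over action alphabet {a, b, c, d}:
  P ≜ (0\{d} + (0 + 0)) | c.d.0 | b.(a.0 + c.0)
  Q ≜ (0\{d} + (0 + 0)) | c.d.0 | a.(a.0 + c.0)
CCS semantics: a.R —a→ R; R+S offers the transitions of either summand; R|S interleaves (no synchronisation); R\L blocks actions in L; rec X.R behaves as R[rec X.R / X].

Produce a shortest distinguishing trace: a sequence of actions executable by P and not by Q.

b

Reachable graph of P (9 states):
  s0 = (0\{d} + (0 + 0)) | c.d.0 | b.(a.0 + c.0) → =b=> s1, =c=> s2
  s1 = (0\{d} + (0 + 0)) | c.d.0 | (a.0 + c.0) → =a=> s3, =c=> s3, =c=> s4
  s2 = (0\{d} + (0 + 0)) | d.0 | b.(a.0 + c.0) → =b=> s4, =d=> s5
  s3 = (0\{d} + (0 + 0)) | c.d.0 | 0 → =c=> s6
  s4 = (0\{d} + (0 + 0)) | d.0 | (a.0 + c.0) → =a=> s6, =c=> s6, =d=> s7
  s5 = (0\{d} + (0 + 0)) | 0 | b.(a.0 + c.0) → =b=> s7
  s6 = (0\{d} + (0 + 0)) | d.0 | 0 → =d=> s8
  s7 = (0\{d} + (0 + 0)) | 0 | (a.0 + c.0) → =a=> s8, =c=> s8
  s8 = (0\{d} + (0 + 0)) | 0 | 0 → deadlocked
Reachable graph of Q (9 states):
  t0 = (0\{d} + (0 + 0)) | c.d.0 | a.(a.0 + c.0) → =a=> t1, =c=> t2
  t1 = (0\{d} + (0 + 0)) | c.d.0 | (a.0 + c.0) → =a=> t3, =c=> t3, =c=> t4
  t2 = (0\{d} + (0 + 0)) | d.0 | a.(a.0 + c.0) → =a=> t4, =d=> t5
  t3 = (0\{d} + (0 + 0)) | c.d.0 | 0 → =c=> t6
  t4 = (0\{d} + (0 + 0)) | d.0 | (a.0 + c.0) → =a=> t6, =c=> t6, =d=> t7
  t5 = (0\{d} + (0 + 0)) | 0 | a.(a.0 + c.0) → =a=> t7
  t6 = (0\{d} + (0 + 0)) | d.0 | 0 → =d=> t8
  t7 = (0\{d} + (0 + 0)) | 0 | (a.0 + c.0) → =a=> t8, =c=> t8
  t8 = (0\{d} + (0 + 0)) | 0 | 0 → deadlocked
Executing b from P (initial set {s0}):
  [1] b ⇒ {s1}
  P completes σ.
Executing b from Q (initial set {t0}):
  [1] b ⇒ ∅ (Q stuck)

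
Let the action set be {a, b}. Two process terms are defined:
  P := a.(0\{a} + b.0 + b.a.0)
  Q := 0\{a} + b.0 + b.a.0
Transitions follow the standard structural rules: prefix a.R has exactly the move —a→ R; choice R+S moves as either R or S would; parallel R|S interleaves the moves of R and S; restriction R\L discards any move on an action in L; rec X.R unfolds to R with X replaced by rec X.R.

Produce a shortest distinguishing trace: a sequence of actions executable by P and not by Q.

a

P's transition system — 4 states:
  m0 = a.(0\{a} + b.0 + b.a.0) :: —a→ m1
  m1 = 0\{a} + b.0 + b.a.0 :: —b→ m2, —b→ m3
  m2 = 0 :: (no moves)
  m3 = a.0 :: —a→ m2
Q's transition system — 3 states:
  n0 = 0\{a} + b.0 + b.a.0 :: —b→ n1, —b→ n2
  n1 = 0 :: (no moves)
  n2 = a.0 :: —a→ n1
Executing a from P (initial set {m0}):
  [1] a ⇒ {m1}
  P completes σ.
Executing a from Q (initial set {n0}):
  [1] a ⇒ no successor for Q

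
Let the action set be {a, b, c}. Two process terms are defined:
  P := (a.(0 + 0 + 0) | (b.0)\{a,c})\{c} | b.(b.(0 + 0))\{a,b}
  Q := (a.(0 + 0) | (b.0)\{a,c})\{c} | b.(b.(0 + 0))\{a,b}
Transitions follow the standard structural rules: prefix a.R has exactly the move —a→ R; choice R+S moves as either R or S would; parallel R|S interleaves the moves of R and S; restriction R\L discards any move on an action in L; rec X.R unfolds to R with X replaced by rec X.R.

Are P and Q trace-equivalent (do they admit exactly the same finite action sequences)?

YES

P's transition system — 8 states:
  u0 = (a.(0 + 0 + 0) | (b.0)\{a,c})\{c} | b.(b.(0 + 0))\{a,b} :: --a--▸ u1, --b--▸ u2, --b--▸ u3
  u1 = ((0 + 0 + 0) | (b.0)\{a,c})\{c} | b.(b.(0 + 0))\{a,b} :: --b--▸ u4, --b--▸ u5
  u2 = (a.(0 + 0 + 0) | (b.0)\{a,c})\{c} | (b.(0 + 0))\{a,b} :: --a--▸ u4, --b--▸ u6
  u3 = (a.(0 + 0 + 0) | 0\{a,c})\{c} | b.(b.(0 + 0))\{a,b} :: --a--▸ u5, --b--▸ u6
  u4 = ((0 + 0 + 0) | (b.0)\{a,c})\{c} | (b.(0 + 0))\{a,b} :: --b--▸ u7
  u5 = ((0 + 0 + 0) | 0\{a,c})\{c} | b.(b.(0 + 0))\{a,b} :: --b--▸ u7
  u6 = (a.(0 + 0 + 0) | 0\{a,c})\{c} | (b.(0 + 0))\{a,b} :: --a--▸ u7
  u7 = ((0 + 0 + 0) | 0\{a,c})\{c} | (b.(0 + 0))\{a,b} :: ∅
Q's transition system — 8 states:
  v0 = (a.(0 + 0) | (b.0)\{a,c})\{c} | b.(b.(0 + 0))\{a,b} :: --a--▸ v1, --b--▸ v2, --b--▸ v3
  v1 = ((0 + 0) | (b.0)\{a,c})\{c} | b.(b.(0 + 0))\{a,b} :: --b--▸ v4, --b--▸ v5
  v2 = (a.(0 + 0) | (b.0)\{a,c})\{c} | (b.(0 + 0))\{a,b} :: --a--▸ v4, --b--▸ v6
  v3 = (a.(0 + 0) | 0\{a,c})\{c} | b.(b.(0 + 0))\{a,b} :: --a--▸ v5, --b--▸ v6
  v4 = ((0 + 0) | (b.0)\{a,c})\{c} | (b.(0 + 0))\{a,b} :: --b--▸ v7
  v5 = ((0 + 0) | 0\{a,c})\{c} | b.(b.(0 + 0))\{a,b} :: --b--▸ v7
  v6 = (a.(0 + 0) | 0\{a,c})\{c} | (b.(0 + 0))\{a,b} :: --a--▸ v7
  v7 = ((0 + 0) | 0\{a,c})\{c} | (b.(0 + 0))\{a,b} :: ∅
Bisimilarity quotient blocks:
  B0 = {u0, v0}
  B1 = {u1, v1}
  B2 = {u4, u5, v4, v5}
  B3 = {u7, v7}
  B4 = {u2, u3, v2, v3}
  B5 = {u6, v6}
u0 ∈ B0, v0 ∈ B0 → same block
Bisimilar ⇒ trace-equivalent.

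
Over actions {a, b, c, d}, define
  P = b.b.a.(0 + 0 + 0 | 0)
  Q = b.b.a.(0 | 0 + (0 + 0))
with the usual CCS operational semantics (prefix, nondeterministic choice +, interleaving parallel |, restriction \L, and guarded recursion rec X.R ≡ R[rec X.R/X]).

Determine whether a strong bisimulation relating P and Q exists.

bisimilar

P's transition system — 4 states:
  p0 = b.b.a.(0 + 0 + 0 | 0) | ··b··> p1
  p1 = b.a.(0 + 0 + 0 | 0) | ··b··> p2
  p2 = a.(0 + 0 + 0 | 0) | ··a··> p3
  p3 = 0 + 0 + 0 | 0 | stopped
Q's transition system — 4 states:
  q0 = b.b.a.(0 | 0 + (0 + 0)) | ··b··> q1
  q1 = b.a.(0 | 0 + (0 + 0)) | ··b··> q2
  q2 = a.(0 | 0 + (0 + 0)) | ··a··> q3
  q3 = 0 | 0 + (0 + 0) | stopped
Bisimilarity quotient blocks:
  B0 = {p0, q0}
  B1 = {p1, q1}
  B2 = {p2, q2}
  B3 = {p3, q3}
p0 ∈ B0, q0 ∈ B0 → same block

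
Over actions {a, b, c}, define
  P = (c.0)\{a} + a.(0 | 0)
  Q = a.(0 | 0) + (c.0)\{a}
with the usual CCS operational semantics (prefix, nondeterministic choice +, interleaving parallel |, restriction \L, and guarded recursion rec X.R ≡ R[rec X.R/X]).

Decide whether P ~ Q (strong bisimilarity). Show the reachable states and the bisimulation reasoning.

LTS(P): 3 reachable states
  p0 = (c.0)\{a} + a.(0 | 0) ⊢ --a--▸ p1, --c--▸ p2
  p1 = 0 | 0 ⊢ ·
  p2 = 0\{a} ⊢ ·
LTS(Q): 3 reachable states
  q0 = a.(0 | 0) + (c.0)\{a} ⊢ --a--▸ q1, --c--▸ q2
  q1 = 0 | 0 ⊢ ·
  q2 = 0\{a} ⊢ ·
Partition-refinement fixed point:
  B0 = {p0, q0}
  B1 = {p1, p2, q1, q2}
p0 ∈ B0, q0 ∈ B0 → same block

P ~ Q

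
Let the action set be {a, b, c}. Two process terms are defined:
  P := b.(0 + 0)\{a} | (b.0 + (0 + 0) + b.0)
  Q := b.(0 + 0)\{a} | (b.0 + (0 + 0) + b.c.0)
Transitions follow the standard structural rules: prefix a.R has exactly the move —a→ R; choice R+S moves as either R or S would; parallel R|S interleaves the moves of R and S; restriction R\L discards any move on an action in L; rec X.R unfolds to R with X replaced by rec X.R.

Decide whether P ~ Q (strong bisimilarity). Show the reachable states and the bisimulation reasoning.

not bisimilar

P's transition system — 4 states:
  s0 = b.(0 + 0)\{a} | (b.0 + (0 + 0) + b.0) ⊢ --b--▸ s1, --b--▸ s2
  s1 = (0 + 0)\{a} | (b.0 + (0 + 0) + b.0) ⊢ --b--▸ s3
  s2 = b.(0 + 0)\{a} | 0 ⊢ --b--▸ s3
  s3 = (0 + 0)\{a} | 0 ⊢ ∅
Q's transition system — 6 states:
  t0 = b.(0 + 0)\{a} | (b.0 + (0 + 0) + b.c.0) ⊢ --b--▸ t1, --b--▸ t2, --b--▸ t3
  t1 = (0 + 0)\{a} | (b.0 + (0 + 0) + b.c.0) ⊢ --b--▸ t4, --b--▸ t5
  t2 = b.(0 + 0)\{a} | 0 ⊢ --b--▸ t4
  t3 = b.(0 + 0)\{a} | c.0 ⊢ --b--▸ t5, --c--▸ t2
  t4 = (0 + 0)\{a} | 0 ⊢ ∅
  t5 = (0 + 0)\{a} | c.0 ⊢ --c--▸ t4
Coarsest stable partition (strong bisimilarity classes):
  B0 = {s0}
  B1 = {s1, s2, t2}
  B2 = {s3, t4}
  B3 = {t0}
  B4 = {t3}
  B5 = {t5}
  B6 = {t1}
s0 ∈ B0, t0 ∈ B3 → different blocks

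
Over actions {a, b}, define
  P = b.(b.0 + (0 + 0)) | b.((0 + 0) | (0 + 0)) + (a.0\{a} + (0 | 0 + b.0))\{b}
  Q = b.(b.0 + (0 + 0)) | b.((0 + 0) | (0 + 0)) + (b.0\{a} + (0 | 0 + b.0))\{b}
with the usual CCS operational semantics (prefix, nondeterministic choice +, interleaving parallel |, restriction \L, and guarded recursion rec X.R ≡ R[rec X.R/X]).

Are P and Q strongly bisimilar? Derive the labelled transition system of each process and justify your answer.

P's transition system — 7 states:
  s0 = b.(b.0 + (0 + 0)) | b.((0 + 0) | (0 + 0)) + (a.0\{a} + (0 | 0 + b.0))\{b} → -a-> s1, -b-> s2, -b-> s3
  s1 = 0\{a}\{b} → (no moves)
  s2 = (b.0 + (0 + 0)) | b.((0 + 0) | (0 + 0)) → -b-> s4, -b-> s5
  s3 = b.(b.0 + (0 + 0)) | ((0 + 0) | (0 + 0)) → -b-> s4
  s4 = (b.0 + (0 + 0)) | ((0 + 0) | (0 + 0)) → -b-> s6
  s5 = 0 | b.((0 + 0) | (0 + 0)) → -b-> s6
  s6 = 0 | ((0 + 0) | (0 + 0)) → (no moves)
Q's transition system — 6 states:
  t0 = b.(b.0 + (0 + 0)) | b.((0 + 0) | (0 + 0)) + (b.0\{a} + (0 | 0 + b.0))\{b} → -b-> t1, -b-> t2
  t1 = (b.0 + (0 + 0)) | b.((0 + 0) | (0 + 0)) → -b-> t3, -b-> t4
  t2 = b.(b.0 + (0 + 0)) | ((0 + 0) | (0 + 0)) → -b-> t3
  t3 = (b.0 + (0 + 0)) | ((0 + 0) | (0 + 0)) → -b-> t5
  t4 = 0 | b.((0 + 0) | (0 + 0)) → -b-> t5
  t5 = 0 | ((0 + 0) | (0 + 0)) → (no moves)
Bisimilarity quotient blocks:
  B0 = {s0}
  B1 = {s1, s6, t5}
  B2 = {s2, s3, t1, t2}
  B3 = {s4, s5, t3, t4}
  B4 = {t0}
s0 ∈ B0, t0 ∈ B4 → different blocks

P ≁ Q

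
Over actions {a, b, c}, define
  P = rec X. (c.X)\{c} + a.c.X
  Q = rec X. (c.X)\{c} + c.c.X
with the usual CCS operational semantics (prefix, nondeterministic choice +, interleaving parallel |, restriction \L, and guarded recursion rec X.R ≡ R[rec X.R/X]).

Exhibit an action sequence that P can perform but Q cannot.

a

Reachable graph of P (2 states):
  u0 = rec X. (c.X)\{c} + a.c.X ⊢ -a-> u1
  u1 = c.(rec X. (c.X)\{c} + a.c.X) ⊢ -c-> u0
Reachable graph of Q (2 states):
  v0 = rec X. (c.X)\{c} + c.c.X ⊢ -c-> v1
  v1 = c.(rec X. (c.X)\{c} + c.c.X) ⊢ -c-> v0
Executing a from P (initial set {u0}):
  step 1 (a): {u1}
  P completes σ.
Executing a from Q (initial set {v0}):
  step 1 (a): ∅  — Q cannot continue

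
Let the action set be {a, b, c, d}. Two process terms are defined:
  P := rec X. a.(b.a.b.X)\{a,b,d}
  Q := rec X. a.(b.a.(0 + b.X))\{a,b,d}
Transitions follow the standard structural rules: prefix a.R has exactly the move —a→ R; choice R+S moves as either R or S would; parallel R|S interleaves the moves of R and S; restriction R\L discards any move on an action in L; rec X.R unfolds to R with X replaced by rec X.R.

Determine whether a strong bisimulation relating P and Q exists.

Reachable graph of P (2 states):
  u0 = rec X. a.(b.a.b.X)\{a,b,d} | --a--▸ u1
  u1 = (b.a.b.(rec X. a.(b.a.b.X)\{a,b,d}))\{a,b,d} | ·
Reachable graph of Q (2 states):
  v0 = rec X. a.(b.a.(0 + b.X))\{a,b,d} | --a--▸ v1
  v1 = (b.a.(0 + b.(rec X. a.(b.a.(0 + b.X))\{a,b,d})))\{a,b,d} | ·
Partition-refinement fixed point:
  B0 = {u0, v0}
  B1 = {u1, v1}
u0 ∈ B0, v0 ∈ B0 → same block

P ~ Q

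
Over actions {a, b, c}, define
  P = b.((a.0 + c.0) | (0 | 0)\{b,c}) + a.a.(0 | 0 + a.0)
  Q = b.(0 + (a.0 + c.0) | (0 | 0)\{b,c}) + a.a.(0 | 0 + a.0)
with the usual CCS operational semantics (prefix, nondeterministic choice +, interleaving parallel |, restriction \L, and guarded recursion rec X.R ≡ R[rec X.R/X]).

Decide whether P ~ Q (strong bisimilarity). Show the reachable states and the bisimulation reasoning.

bisimilar

LTS(P): 6 reachable states
  m0 = b.((a.0 + c.0) | (0 | 0)\{b,c}) + a.a.(0 | 0 + a.0) → =a=> m1, =b=> m2
  m1 = a.(0 | 0 + a.0) → =a=> m3
  m2 = (a.0 + c.0) | (0 | 0)\{b,c} → =a=> m4, =c=> m4
  m3 = 0 | 0 + a.0 → =a=> m5
  m4 = 0 | (0 | 0)\{b,c} → deadlocked
  m5 = 0 → deadlocked
LTS(Q): 6 reachable states
  n0 = b.(0 + (a.0 + c.0) | (0 | 0)\{b,c}) + a.a.(0 | 0 + a.0) → =a=> n1, =b=> n2
  n1 = a.(0 | 0 + a.0) → =a=> n3
  n2 = 0 + (a.0 + c.0) | (0 | 0)\{b,c} → =a=> n4, =c=> n4
  n3 = 0 | 0 + a.0 → =a=> n5
  n4 = 0 | (0 | 0)\{b,c} → deadlocked
  n5 = 0 → deadlocked
Partition-refinement fixed point:
  B0 = {m0, n0}
  B1 = {m1, n1}
  B2 = {m3, n3}
  B3 = {m4, m5, n4, n5}
  B4 = {m2, n2}
m0 ∈ B0, n0 ∈ B0 → same block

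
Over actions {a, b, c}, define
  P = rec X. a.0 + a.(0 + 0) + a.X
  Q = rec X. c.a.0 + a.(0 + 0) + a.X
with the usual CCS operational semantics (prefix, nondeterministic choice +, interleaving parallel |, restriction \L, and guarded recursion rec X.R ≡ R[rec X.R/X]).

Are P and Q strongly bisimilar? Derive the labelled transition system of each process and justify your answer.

NO

Reachable graph of P (3 states):
  u0 = rec X. a.0 + a.(0 + 0) + a.X | =a=> u0, =a=> u1, =a=> u2
  u1 = 0 | stopped
  u2 = 0 + 0 | stopped
Reachable graph of Q (4 states):
  v0 = rec X. c.a.0 + a.(0 + 0) + a.X | =a=> v0, =a=> v1, =c=> v2
  v1 = 0 + 0 | stopped
  v2 = a.0 | =a=> v3
  v3 = 0 | stopped
Coarsest stable partition (strong bisimilarity classes):
  B0 = {u0}
  B1 = {u1, u2, v1, v3}
  B2 = {v0}
  B3 = {v2}
u0 ∈ B0, v0 ∈ B2 → different blocks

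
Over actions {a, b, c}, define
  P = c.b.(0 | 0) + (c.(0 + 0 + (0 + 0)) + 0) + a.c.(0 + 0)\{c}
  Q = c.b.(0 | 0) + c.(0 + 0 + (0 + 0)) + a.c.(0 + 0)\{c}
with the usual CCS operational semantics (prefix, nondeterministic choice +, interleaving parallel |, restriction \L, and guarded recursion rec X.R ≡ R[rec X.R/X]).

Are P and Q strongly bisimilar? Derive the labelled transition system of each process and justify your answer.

P ~ Q

P's transition system — 6 states:
  m0 = c.b.(0 | 0) + (c.(0 + 0 + (0 + 0)) + 0) + a.c.(0 + 0)\{c} → =a=> m1, =c=> m2, =c=> m3
  m1 = c.(0 + 0)\{c} → =c=> m4
  m2 = 0 + 0 + (0 + 0) → deadlocked
  m3 = b.(0 | 0) → =b=> m5
  m4 = (0 + 0)\{c} → deadlocked
  m5 = 0 | 0 → deadlocked
Q's transition system — 6 states:
  n0 = c.b.(0 | 0) + c.(0 + 0 + (0 + 0)) + a.c.(0 + 0)\{c} → =a=> n1, =c=> n2, =c=> n3
  n1 = c.(0 + 0)\{c} → =c=> n4
  n2 = 0 + 0 + (0 + 0) → deadlocked
  n3 = b.(0 | 0) → =b=> n5
  n4 = (0 + 0)\{c} → deadlocked
  n5 = 0 | 0 → deadlocked
Partition-refinement fixed point:
  B0 = {m0, n0}
  B1 = {m2, m4, m5, n2, n4, n5}
  B2 = {m3, n3}
  B3 = {m1, n1}
m0 ∈ B0, n0 ∈ B0 → same block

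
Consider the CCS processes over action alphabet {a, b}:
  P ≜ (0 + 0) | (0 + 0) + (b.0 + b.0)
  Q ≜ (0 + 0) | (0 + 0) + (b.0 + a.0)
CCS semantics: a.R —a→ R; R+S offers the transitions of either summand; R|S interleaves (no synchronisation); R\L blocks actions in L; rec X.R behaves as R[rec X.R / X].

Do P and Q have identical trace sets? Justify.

trace-distinct — witness ⟨a⟩

LTS(P): 2 reachable states
  u0 = (0 + 0) | (0 + 0) + (b.0 + b.0) ⊢ --b--▸ u1
  u1 = 0 ⊢ deadlocked
LTS(Q): 2 reachable states
  v0 = (0 + 0) | (0 + 0) + (b.0 + a.0) ⊢ --a--▸ v1, --b--▸ v1
  v1 = 0 ⊢ deadlocked
Executing a from Q (initial set {v0}):
  step 1 (a): {v1}
  — Q admits the full trace.
Executing a from P (initial set {u0}):
  step 1 (a): ∅  — P cannot continue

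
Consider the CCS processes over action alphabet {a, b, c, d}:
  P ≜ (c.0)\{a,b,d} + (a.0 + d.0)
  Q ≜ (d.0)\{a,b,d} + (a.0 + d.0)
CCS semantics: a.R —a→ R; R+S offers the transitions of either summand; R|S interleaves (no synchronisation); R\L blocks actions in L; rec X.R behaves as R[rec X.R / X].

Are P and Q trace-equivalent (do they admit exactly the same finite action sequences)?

Reachable graph of P (3 states):
  u0 = (c.0)\{a,b,d} + (a.0 + d.0) | —a→ u1, —c→ u2, —d→ u1
  u1 = 0 | ·
  u2 = 0\{a,b,d} | ·
Reachable graph of Q (2 states):
  v0 = (d.0)\{a,b,d} + (a.0 + d.0) | —a→ v1, —d→ v1
  v1 = 0 | ·
Executing c from P (initial set {u0}):
  step 1 (c): {u2}
  — P admits the full trace.
Executing c from Q (initial set {v0}):
  step 1 (c): ∅ (Q stuck)

traces(P) ≠ traces(Q) — witness ⟨c⟩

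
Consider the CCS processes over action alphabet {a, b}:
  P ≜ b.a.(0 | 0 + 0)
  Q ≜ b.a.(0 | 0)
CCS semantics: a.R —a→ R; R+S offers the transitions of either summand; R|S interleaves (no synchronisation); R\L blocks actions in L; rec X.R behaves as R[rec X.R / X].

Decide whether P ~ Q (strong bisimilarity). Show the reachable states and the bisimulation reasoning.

Reachable graph of P (3 states):
  u0 = b.a.(0 | 0 + 0) :: ··b··> u1
  u1 = a.(0 | 0 + 0) :: ··a··> u2
  u2 = 0 | 0 + 0 :: stopped
Reachable graph of Q (3 states):
  v0 = b.a.(0 | 0) :: ··b··> v1
  v1 = a.(0 | 0) :: ··a··> v2
  v2 = 0 | 0 :: stopped
Bisimilarity quotient blocks:
  B0 = {u0, v0}
  B1 = {u1, v1}
  B2 = {u2, v2}
u0 ∈ B0, v0 ∈ B0 → same block

P ~ Q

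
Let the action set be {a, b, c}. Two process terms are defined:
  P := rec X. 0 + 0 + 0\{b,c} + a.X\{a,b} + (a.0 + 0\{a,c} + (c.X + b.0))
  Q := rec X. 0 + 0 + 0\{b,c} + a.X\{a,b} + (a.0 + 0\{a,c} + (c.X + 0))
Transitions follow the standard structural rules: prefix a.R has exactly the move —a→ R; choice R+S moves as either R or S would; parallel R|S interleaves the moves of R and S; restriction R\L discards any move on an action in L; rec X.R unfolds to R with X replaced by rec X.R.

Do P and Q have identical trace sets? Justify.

LTS(P): 3 reachable states
  s0 = rec X. 0 + 0 + 0\{b,c} + a.X\{a,b} + (a.0 + 0\{a,c} + (c.X + b.0)) :: -a-> s1, -a-> s2, -b-> s2, -c-> s0
  s1 = (rec X. 0 + 0 + 0\{b,c} + a.X\{a,b} + (a.0 + 0\{a,c} + (c.X + b.0)))\{a,b} :: -c-> s1
  s2 = 0 :: ∅
LTS(Q): 3 reachable states
  t0 = rec X. 0 + 0 + 0\{b,c} + a.X\{a,b} + (a.0 + 0\{a,c} + (c.X + 0)) :: -a-> t1, -a-> t2, -c-> t0
  t1 = (rec X. 0 + 0 + 0\{b,c} + a.X\{a,b} + (a.0 + 0\{a,c} + (c.X + 0)))\{a,b} :: -c-> t1
  t2 = 0 :: ∅
Trace ⟨b⟩ through P, begin at {s0}:
  step 1 (b): {s2}
  P completes σ.
Trace ⟨b⟩ through Q, begin at {t0}:
  step 1 (b): ∅ (Q stuck)

NO — witness ⟨b⟩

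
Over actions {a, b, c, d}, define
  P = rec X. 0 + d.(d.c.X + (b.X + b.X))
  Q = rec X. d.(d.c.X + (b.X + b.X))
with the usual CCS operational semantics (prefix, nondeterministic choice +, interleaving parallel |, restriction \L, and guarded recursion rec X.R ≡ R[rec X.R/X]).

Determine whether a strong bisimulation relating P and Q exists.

P's transition system — 3 states:
  p0 = rec X. 0 + d.(d.c.X + (b.X + b.X)) → =d=> p1
  p1 = d.c.(rec X. 0 + d.(d.c.X + (b.X + b.X))) + (b.(rec X. 0 + d.(d.c.X + (b.X + b.X))) + b.(rec X. 0 + d.(d.c.X + (b.X + b.X)))) → =b=> p0, =d=> p2
  p2 = c.(rec X. 0 + d.(d.c.X + (b.X + b.X))) → =c=> p0
Q's transition system — 3 states:
  q0 = rec X. d.(d.c.X + (b.X + b.X)) → =d=> q1
  q1 = d.c.(rec X. d.(d.c.X + (b.X + b.X))) + (b.(rec X. d.(d.c.X + (b.X + b.X))) + b.(rec X. d.(d.c.X + (b.X + b.X)))) → =b=> q0, =d=> q2
  q2 = c.(rec X. d.(d.c.X + (b.X + b.X))) → =c=> q0
Coarsest stable partition (strong bisimilarity classes):
  B0 = {p0, q0}
  B1 = {p1, q1}
  B2 = {p2, q2}
p0 ∈ B0, q0 ∈ B0 → same block

YES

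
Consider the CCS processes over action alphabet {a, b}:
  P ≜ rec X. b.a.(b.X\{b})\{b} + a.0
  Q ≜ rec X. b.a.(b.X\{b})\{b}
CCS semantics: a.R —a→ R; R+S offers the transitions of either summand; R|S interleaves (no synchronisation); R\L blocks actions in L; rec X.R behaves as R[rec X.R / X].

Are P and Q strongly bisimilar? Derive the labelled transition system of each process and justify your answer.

P's transition system — 4 states:
  s0 = rec X. b.a.(b.X\{b})\{b} + a.0 :: —a→ s1, —b→ s2
  s1 = 0 :: (no moves)
  s2 = a.(b.(rec X. b.a.(b.X\{b})\{b} + a.0)\{b})\{b} :: —a→ s3
  s3 = (b.(rec X. b.a.(b.X\{b})\{b} + a.0)\{b})\{b} :: (no moves)
Q's transition system — 3 states:
  t0 = rec X. b.a.(b.X\{b})\{b} :: —b→ t1
  t1 = a.(b.(rec X. b.a.(b.X\{b})\{b})\{b})\{b} :: —a→ t2
  t2 = (b.(rec X. b.a.(b.X\{b})\{b})\{b})\{b} :: (no moves)
Bisimilarity quotient blocks:
  B0 = {s0}
  B1 = {s1, s3, t2}
  B2 = {s2, t1}
  B3 = {t0}
s0 ∈ B0, t0 ∈ B3 → different blocks

not bisimilar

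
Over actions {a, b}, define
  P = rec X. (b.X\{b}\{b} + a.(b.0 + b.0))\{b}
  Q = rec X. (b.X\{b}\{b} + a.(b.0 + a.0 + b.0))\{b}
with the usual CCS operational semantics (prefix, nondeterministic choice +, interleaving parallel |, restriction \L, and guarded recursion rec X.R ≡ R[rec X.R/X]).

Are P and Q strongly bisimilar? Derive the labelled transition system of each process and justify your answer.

LTS(P): 2 reachable states
  p0 = rec X. (b.X\{b}\{b} + a.(b.0 + b.0))\{b} | ··a··> p1
  p1 = (b.0 + b.0)\{b} | deadlocked
LTS(Q): 3 reachable states
  q0 = rec X. (b.X\{b}\{b} + a.(b.0 + a.0 + b.0))\{b} | ··a··> q1
  q1 = (b.0 + a.0 + b.0)\{b} | ··a··> q2
  q2 = 0\{b} | deadlocked
Coarsest stable partition (strong bisimilarity classes):
  B0 = {p0, q1}
  B1 = {p1, q2}
  B2 = {q0}
p0 ∈ B0, q0 ∈ B2 → different blocks

not bisimilar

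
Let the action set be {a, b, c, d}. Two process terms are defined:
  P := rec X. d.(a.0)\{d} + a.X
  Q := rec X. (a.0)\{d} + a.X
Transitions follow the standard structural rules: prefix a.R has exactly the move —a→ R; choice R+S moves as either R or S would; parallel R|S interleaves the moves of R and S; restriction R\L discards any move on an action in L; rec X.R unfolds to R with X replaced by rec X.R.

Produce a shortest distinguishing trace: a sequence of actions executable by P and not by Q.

d

Reachable graph of P (3 states):
  u0 = rec X. d.(a.0)\{d} + a.X | —a→ u0, —d→ u1
  u1 = (a.0)\{d} | —a→ u2
  u2 = 0\{d} | ∅
Reachable graph of Q (2 states):
  v0 = rec X. (a.0)\{d} + a.X | —a→ v0, —a→ v1
  v1 = 0\{d} | ∅
Executing d from P (initial set {u0}):
  step 1 (d): {u1}
  — P admits the full trace.
Executing d from Q (initial set {v0}):
  step 1 (d): ∅ (Q stuck)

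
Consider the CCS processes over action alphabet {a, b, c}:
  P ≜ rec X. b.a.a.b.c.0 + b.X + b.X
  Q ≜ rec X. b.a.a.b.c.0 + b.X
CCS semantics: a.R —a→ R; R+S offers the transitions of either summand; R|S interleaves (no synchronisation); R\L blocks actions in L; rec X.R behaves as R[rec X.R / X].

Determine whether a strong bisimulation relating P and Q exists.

P's transition system — 6 states:
  p0 = rec X. b.a.a.b.c.0 + b.X + b.X | —b→ p0, —b→ p1
  p1 = a.a.b.c.0 | —a→ p2
  p2 = a.b.c.0 | —a→ p3
  p3 = b.c.0 | —b→ p4
  p4 = c.0 | —c→ p5
  p5 = 0 | ·
Q's transition system — 6 states:
  q0 = rec X. b.a.a.b.c.0 + b.X | —b→ q0, —b→ q1
  q1 = a.a.b.c.0 | —a→ q2
  q2 = a.b.c.0 | —a→ q3
  q3 = b.c.0 | —b→ q4
  q4 = c.0 | —c→ q5
  q5 = 0 | ·
Coarsest stable partition (strong bisimilarity classes):
  B0 = {p0, q0}
  B1 = {p1, q1}
  B2 = {p2, q2}
  B3 = {p3, q3}
  B4 = {p4, q4}
  B5 = {p5, q5}
p0 ∈ B0, q0 ∈ B0 → same block

YES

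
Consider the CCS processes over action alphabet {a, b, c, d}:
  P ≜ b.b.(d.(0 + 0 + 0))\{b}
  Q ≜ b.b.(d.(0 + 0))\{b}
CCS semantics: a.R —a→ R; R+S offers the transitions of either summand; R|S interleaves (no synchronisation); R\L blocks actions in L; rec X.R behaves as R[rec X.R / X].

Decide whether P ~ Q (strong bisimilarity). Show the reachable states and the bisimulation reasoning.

P's transition system — 4 states:
  p0 = b.b.(d.(0 + 0 + 0))\{b} ⊢ =b=> p1
  p1 = b.(d.(0 + 0 + 0))\{b} ⊢ =b=> p2
  p2 = (d.(0 + 0 + 0))\{b} ⊢ =d=> p3
  p3 = (0 + 0 + 0)\{b} ⊢ (no moves)
Q's transition system — 4 states:
  q0 = b.b.(d.(0 + 0))\{b} ⊢ =b=> q1
  q1 = b.(d.(0 + 0))\{b} ⊢ =b=> q2
  q2 = (d.(0 + 0))\{b} ⊢ =d=> q3
  q3 = (0 + 0)\{b} ⊢ (no moves)
Partition-refinement fixed point:
  B0 = {p0, q0}
  B1 = {p1, q1}
  B2 = {p2, q2}
  B3 = {p3, q3}
p0 ∈ B0, q0 ∈ B0 → same block

P ~ Q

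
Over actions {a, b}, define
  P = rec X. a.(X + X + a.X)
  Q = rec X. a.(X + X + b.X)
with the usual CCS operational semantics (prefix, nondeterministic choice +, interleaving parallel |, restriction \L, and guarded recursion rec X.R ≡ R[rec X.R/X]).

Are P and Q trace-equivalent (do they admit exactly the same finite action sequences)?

Reachable graph of P (2 states):
  m0 = rec X. a.(X + X + a.X) ⊢ --a--▸ m1
  m1 = (rec X. a.(X + X + a.X)) + (rec X. a.(X + X + a.X)) + a.(rec X. a.(X + X + a.X)) ⊢ --a--▸ m0, --a--▸ m1
Reachable graph of Q (2 states):
  n0 = rec X. a.(X + X + b.X) ⊢ --a--▸ n1
  n1 = (rec X. a.(X + X + b.X)) + (rec X. a.(X + X + b.X)) + b.(rec X. a.(X + X + b.X)) ⊢ --a--▸ n1, --b--▸ n0
Executing ab from Q (initial set {n0}):
  [1] a ⇒ {n1}
  [2] b ⇒ {n0}
  — Q admits the full trace.
Executing ab from P (initial set {m0}):
  [1] a ⇒ {m1}
  [2] b ⇒ no successor for P

traces(P) ≠ traces(Q) — witness ⟨ab⟩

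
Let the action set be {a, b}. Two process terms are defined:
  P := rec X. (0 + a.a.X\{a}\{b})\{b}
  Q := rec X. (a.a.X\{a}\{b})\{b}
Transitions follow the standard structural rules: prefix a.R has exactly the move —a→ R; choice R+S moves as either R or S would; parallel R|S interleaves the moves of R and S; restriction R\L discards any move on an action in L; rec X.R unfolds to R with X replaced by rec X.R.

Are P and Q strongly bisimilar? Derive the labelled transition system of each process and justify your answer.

Reachable graph of P (3 states):
  p0 = rec X. (0 + a.a.X\{a}\{b})\{b} ⊢ ··a··> p1
  p1 = (a.(rec X. (0 + a.a.X\{a}\{b})\{b})\{a}\{b})\{b} ⊢ ··a··> p2
  p2 = (rec X. (0 + a.a.X\{a}\{b})\{b})\{a}\{b}\{b} ⊢ stopped
Reachable graph of Q (3 states):
  q0 = rec X. (a.a.X\{a}\{b})\{b} ⊢ ··a··> q1
  q1 = (a.(rec X. (a.a.X\{a}\{b})\{b})\{a}\{b})\{b} ⊢ ··a··> q2
  q2 = (rec X. (a.a.X\{a}\{b})\{b})\{a}\{b}\{b} ⊢ stopped
Coarsest stable partition (strong bisimilarity classes):
  B0 = {p0, q0}
  B1 = {p1, q1}
  B2 = {p2, q2}
p0 ∈ B0, q0 ∈ B0 → same block

YES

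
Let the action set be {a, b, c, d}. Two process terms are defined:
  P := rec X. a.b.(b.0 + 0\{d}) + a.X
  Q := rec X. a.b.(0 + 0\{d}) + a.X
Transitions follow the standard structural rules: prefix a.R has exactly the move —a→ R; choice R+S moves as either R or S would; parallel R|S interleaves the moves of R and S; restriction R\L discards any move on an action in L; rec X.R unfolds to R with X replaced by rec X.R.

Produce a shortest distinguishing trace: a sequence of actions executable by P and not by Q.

P's transition system — 4 states:
  u0 = rec X. a.b.(b.0 + 0\{d}) + a.X → —a→ u0, —a→ u1
  u1 = b.(b.0 + 0\{d}) → —b→ u2
  u2 = b.0 + 0\{d} → —b→ u3
  u3 = 0 → (no moves)
Q's transition system — 3 states:
  v0 = rec X. a.b.(0 + 0\{d}) + a.X → —a→ v0, —a→ v1
  v1 = b.(0 + 0\{d}) → —b→ v2
  v2 = 0 + 0\{d} → (no moves)
Executing abb from P (initial set {u0}):
  [1] a ⇒ {u0, u1}
  [2] b ⇒ {u2}
  [3] b ⇒ {u3}
  — P admits the full trace.
Executing abb from Q (initial set {v0}):
  [1] a ⇒ {v0, v1}
  [2] b ⇒ {v2}
  [3] b ⇒ no successor for Q

abb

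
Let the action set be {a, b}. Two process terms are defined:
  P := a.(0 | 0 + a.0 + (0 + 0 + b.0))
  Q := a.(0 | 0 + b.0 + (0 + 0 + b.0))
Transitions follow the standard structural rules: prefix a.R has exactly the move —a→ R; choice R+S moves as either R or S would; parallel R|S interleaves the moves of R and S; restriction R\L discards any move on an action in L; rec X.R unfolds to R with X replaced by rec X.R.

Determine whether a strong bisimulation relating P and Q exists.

NO

Reachable graph of P (3 states):
  s0 = a.(0 | 0 + a.0 + (0 + 0 + b.0)) has moves ··a··> s1
  s1 = 0 | 0 + a.0 + (0 + 0 + b.0) has moves ··a··> s2, ··b··> s2
  s2 = 0 has moves (no moves)
Reachable graph of Q (3 states):
  t0 = a.(0 | 0 + b.0 + (0 + 0 + b.0)) has moves ··a··> t1
  t1 = 0 | 0 + b.0 + (0 + 0 + b.0) has moves ··b··> t2
  t2 = 0 has moves (no moves)
Partition-refinement fixed point:
  B0 = {s0}
  B1 = {s1}
  B2 = {s2, t2}
  B3 = {t0}
  B4 = {t1}
s0 ∈ B0, t0 ∈ B3 → different blocks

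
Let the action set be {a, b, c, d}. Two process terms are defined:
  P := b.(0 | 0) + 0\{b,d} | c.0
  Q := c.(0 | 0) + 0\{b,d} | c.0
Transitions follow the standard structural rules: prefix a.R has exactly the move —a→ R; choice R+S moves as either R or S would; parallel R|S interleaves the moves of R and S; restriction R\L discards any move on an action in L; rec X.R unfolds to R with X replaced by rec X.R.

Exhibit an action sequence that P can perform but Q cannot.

b

Reachable graph of P (3 states):
  s0 = b.(0 | 0) + 0\{b,d} | c.0 | --b--▸ s1, --c--▸ s2
  s1 = 0 | 0 | ∅
  s2 = 0\{b,d} | 0 | ∅
Reachable graph of Q (3 states):
  t0 = c.(0 | 0) + 0\{b,d} | c.0 | --c--▸ t1, --c--▸ t2
  t1 = 0 | 0 | ∅
  t2 = 0\{b,d} | 0 | ∅
Trace ⟨b⟩ through P, begin at {s0}:
  after b @ step 1: {s1}
  — P admits the full trace.
Trace ⟨b⟩ through Q, begin at {t0}:
  after b @ step 1: ∅ (Q stuck)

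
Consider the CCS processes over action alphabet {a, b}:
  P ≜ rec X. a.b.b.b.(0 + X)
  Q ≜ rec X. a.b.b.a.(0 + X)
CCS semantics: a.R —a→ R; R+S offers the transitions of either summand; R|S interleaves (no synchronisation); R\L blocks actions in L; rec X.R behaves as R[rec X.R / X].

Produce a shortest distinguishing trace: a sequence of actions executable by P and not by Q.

P's transition system — 5 states:
  s0 = rec X. a.b.b.b.(0 + X) | =a=> s1
  s1 = b.b.b.(0 + (rec X. a.b.b.b.(0 + X))) | =b=> s2
  s2 = b.b.(0 + (rec X. a.b.b.b.(0 + X))) | =b=> s3
  s3 = b.(0 + (rec X. a.b.b.b.(0 + X))) | =b=> s4
  s4 = 0 + (rec X. a.b.b.b.(0 + X)) | =a=> s1
Q's transition system — 5 states:
  t0 = rec X. a.b.b.a.(0 + X) | =a=> t1
  t1 = b.b.a.(0 + (rec X. a.b.b.a.(0 + X))) | =b=> t2
  t2 = b.a.(0 + (rec X. a.b.b.a.(0 + X))) | =b=> t3
  t3 = a.(0 + (rec X. a.b.b.a.(0 + X))) | =a=> t4
  t4 = 0 + (rec X. a.b.b.a.(0 + X)) | =a=> t1
Executing abbb from P (initial set {s0}):
  [1] a ⇒ {s1}
  [2] b ⇒ {s2}
  [3] b ⇒ {s3}
  [4] b ⇒ {s4}
  — P admits the full trace.
Executing abbb from Q (initial set {t0}):
  [1] a ⇒ {t1}
  [2] b ⇒ {t2}
  [3] b ⇒ {t3}
  [4] b ⇒ no successor for Q

abbb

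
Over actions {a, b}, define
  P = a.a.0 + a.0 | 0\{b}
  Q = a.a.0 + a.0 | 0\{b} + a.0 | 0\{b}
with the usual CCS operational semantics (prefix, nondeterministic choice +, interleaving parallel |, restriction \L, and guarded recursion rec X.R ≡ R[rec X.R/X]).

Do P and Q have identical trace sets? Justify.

Reachable graph of P (4 states):
  m0 = a.a.0 + a.0 | 0\{b} | -a-> m1, -a-> m2
  m1 = 0 | 0\{b} | ∅
  m2 = a.0 | -a-> m3
  m3 = 0 | ∅
Reachable graph of Q (4 states):
  n0 = a.a.0 + a.0 | 0\{b} + a.0 | 0\{b} | -a-> n1, -a-> n2
  n1 = 0 | 0\{b} | ∅
  n2 = a.0 | -a-> n3
  n3 = 0 | ∅
Partition-refinement fixed point:
  B0 = {m0, n0}
  B1 = {m1, m3, n1, n3}
  B2 = {m2, n2}
m0 ∈ B0, n0 ∈ B0 → same block
Bisimilar ⇒ trace-equivalent.

trace-equivalent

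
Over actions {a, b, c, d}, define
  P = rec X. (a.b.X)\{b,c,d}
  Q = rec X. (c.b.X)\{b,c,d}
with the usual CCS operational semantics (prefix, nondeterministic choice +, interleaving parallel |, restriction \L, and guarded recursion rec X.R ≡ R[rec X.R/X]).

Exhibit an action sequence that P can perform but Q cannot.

a

P's transition system — 2 states:
  s0 = rec X. (a.b.X)\{b,c,d} ⊢ —a→ s1
  s1 = (b.(rec X. (a.b.X)\{b,c,d}))\{b,c,d} ⊢ stopped
Q's transition system — 1 states:
  t0 = rec X. (c.b.X)\{b,c,d} ⊢ stopped
Trace ⟨a⟩ through P, begin at {s0}:
  [1] a ⇒ {s1}
  P completes σ.
Trace ⟨a⟩ through Q, begin at {t0}:
  [1] a ⇒ ∅  — Q cannot continue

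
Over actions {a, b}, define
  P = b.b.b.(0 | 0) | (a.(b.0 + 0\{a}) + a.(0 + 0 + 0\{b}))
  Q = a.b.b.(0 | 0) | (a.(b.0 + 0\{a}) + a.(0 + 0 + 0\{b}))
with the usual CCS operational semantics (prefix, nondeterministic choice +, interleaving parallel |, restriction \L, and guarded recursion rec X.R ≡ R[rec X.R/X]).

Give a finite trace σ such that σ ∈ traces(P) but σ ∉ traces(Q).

b

LTS(P): 16 reachable states
  s0 = b.b.b.(0 | 0) | (a.(b.0 + 0\{a}) + a.(0 + 0 + 0\{b})) → -a-> s1, -a-> s2, -b-> s3
  s1 = b.b.b.(0 | 0) | (0 + 0 + 0\{b}) → -b-> s4
  s2 = b.b.b.(0 | 0) | (b.0 + 0\{a}) → -b-> s5, -b-> s6
  s3 = b.b.(0 | 0) | (a.(b.0 + 0\{a}) + a.(0 + 0 + 0\{b})) → -a-> s4, -a-> s5, -b-> s7
  s4 = b.b.(0 | 0) | (0 + 0 + 0\{b}) → -b-> s8
  s5 = b.b.(0 | 0) | (b.0 + 0\{a}) → -b-> s10, -b-> s9
  s6 = b.b.b.(0 | 0) | 0 → -b-> s10
  s7 = b.(0 | 0) | (a.(b.0 + 0\{a}) + a.(0 + 0 + 0\{b})) → -a-> s8, -a-> s9, -b-> s11
  s8 = b.(0 | 0) | (0 + 0 + 0\{b}) → -b-> s12
  s9 = b.(0 | 0) | (b.0 + 0\{a}) → -b-> s13, -b-> s14
  s10 = b.b.(0 | 0) | 0 → -b-> s14
  s11 = 0 | 0 | (a.(b.0 + 0\{a}) + a.(0 + 0 + 0\{b})) → -a-> s12, -a-> s13
  s12 = 0 | 0 | (0 + 0 + 0\{b}) → stopped
  s13 = 0 | 0 | (b.0 + 0\{a}) → -b-> s15
  s14 = b.(0 | 0) | 0 → -b-> s15
  s15 = 0 | 0 | 0 → stopped
LTS(Q): 16 reachable states
  t0 = a.b.b.(0 | 0) | (a.(b.0 + 0\{a}) + a.(0 + 0 + 0\{b})) → -a-> t1, -a-> t2, -a-> t3
  t1 = a.b.b.(0 | 0) | (0 + 0 + 0\{b}) → -a-> t4
  t2 = a.b.b.(0 | 0) | (b.0 + 0\{a}) → -a-> t5, -b-> t6
  t3 = b.b.(0 | 0) | (a.(b.0 + 0\{a}) + a.(0 + 0 + 0\{b})) → -a-> t4, -a-> t5, -b-> t7
  t4 = b.b.(0 | 0) | (0 + 0 + 0\{b}) → -b-> t8
  t5 = b.b.(0 | 0) | (b.0 + 0\{a}) → -b-> t10, -b-> t9
  t6 = a.b.b.(0 | 0) | 0 → -a-> t10
  t7 = b.(0 | 0) | (a.(b.0 + 0\{a}) + a.(0 + 0 + 0\{b})) → -a-> t8, -a-> t9, -b-> t11
  t8 = b.(0 | 0) | (0 + 0 + 0\{b}) → -b-> t12
  t9 = b.(0 | 0) | (b.0 + 0\{a}) → -b-> t13, -b-> t14
  t10 = b.b.(0 | 0) | 0 → -b-> t14
  t11 = 0 | 0 | (a.(b.0 + 0\{a}) + a.(0 + 0 + 0\{b})) → -a-> t12, -a-> t13
  t12 = 0 | 0 | (0 + 0 + 0\{b}) → stopped
  t13 = 0 | 0 | (b.0 + 0\{a}) → -b-> t15
  t14 = b.(0 | 0) | 0 → -b-> t15
  t15 = 0 | 0 | 0 → stopped
Run σ = ⟨b⟩ on P: start {s0}
  after b @ step 1: {s3}
  — P admits the full trace.
Run σ = ⟨b⟩ on Q: start {t0}
  after b @ step 1: no successor for Q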